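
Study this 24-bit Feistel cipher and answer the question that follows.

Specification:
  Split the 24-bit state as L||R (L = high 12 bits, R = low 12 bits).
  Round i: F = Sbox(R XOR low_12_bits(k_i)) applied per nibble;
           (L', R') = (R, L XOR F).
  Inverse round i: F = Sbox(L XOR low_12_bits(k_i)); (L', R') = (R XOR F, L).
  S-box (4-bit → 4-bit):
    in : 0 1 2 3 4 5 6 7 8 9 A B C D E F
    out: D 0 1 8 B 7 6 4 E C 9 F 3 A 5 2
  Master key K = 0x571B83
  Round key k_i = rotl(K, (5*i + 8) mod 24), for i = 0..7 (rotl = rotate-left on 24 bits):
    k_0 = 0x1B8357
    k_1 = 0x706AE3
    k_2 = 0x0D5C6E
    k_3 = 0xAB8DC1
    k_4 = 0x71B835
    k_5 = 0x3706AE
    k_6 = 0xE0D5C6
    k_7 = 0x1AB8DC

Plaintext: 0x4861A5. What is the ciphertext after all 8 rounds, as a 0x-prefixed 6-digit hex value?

0x7465FA

s_0 = plaintext = 0x4861A5
s_1 = Round(s_0, k_0) = 0x1A55A7
s_2 = Round(s_1, k_1) = 0x5A731E
s_3 = Round(s_2, k_2) = 0x31E7EA
s_4 = Round(s_3, k_3) = 0x7EAA01
s_5 = Round(s_4, k_4) = 0xA01661
s_6 = Round(s_5, k_5) = 0x661733
s_7 = Round(s_6, k_6) = 0x733746
s_8 = Round(s_7, k_7) = 0x7465FA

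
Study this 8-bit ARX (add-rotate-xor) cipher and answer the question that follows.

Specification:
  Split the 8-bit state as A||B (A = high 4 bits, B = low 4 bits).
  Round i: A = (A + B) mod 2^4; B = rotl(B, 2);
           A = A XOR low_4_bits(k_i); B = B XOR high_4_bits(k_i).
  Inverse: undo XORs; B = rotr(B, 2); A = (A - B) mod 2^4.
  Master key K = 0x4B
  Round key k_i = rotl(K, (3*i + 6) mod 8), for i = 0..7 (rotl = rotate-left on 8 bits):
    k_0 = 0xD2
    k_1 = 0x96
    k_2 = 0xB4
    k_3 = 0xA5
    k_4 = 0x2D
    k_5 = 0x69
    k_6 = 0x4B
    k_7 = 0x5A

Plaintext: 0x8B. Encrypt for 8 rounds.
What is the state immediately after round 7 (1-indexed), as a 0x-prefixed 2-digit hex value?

s_0 = plaintext = 0x8B
s_1 = Round(s_0, k_0) = 0x13
s_2 = Round(s_1, k_1) = 0x25
s_3 = Round(s_2, k_2) = 0x3E
s_4 = Round(s_3, k_3) = 0x41
s_5 = Round(s_4, k_4) = 0x86
s_6 = Round(s_5, k_5) = 0x7F
s_7 = Round(s_6, k_6) = 0xDB
s_8 = Round(s_7, k_7) = 0x2B

0xDB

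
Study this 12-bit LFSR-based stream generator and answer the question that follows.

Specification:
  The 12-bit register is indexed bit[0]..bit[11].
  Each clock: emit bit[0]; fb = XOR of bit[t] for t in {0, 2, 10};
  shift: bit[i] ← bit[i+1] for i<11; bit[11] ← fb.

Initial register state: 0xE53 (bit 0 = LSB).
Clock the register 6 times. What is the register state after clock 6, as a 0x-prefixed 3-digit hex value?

reg_0 = 0xE53
clock 1: out=1, reg = 0x729
clock 2: out=1, reg = 0x394
clock 3: out=0, reg = 0x9CA
clock 4: out=0, reg = 0x4E5
clock 5: out=1, reg = 0xA72
clock 6: out=0, reg = 0x539

0x539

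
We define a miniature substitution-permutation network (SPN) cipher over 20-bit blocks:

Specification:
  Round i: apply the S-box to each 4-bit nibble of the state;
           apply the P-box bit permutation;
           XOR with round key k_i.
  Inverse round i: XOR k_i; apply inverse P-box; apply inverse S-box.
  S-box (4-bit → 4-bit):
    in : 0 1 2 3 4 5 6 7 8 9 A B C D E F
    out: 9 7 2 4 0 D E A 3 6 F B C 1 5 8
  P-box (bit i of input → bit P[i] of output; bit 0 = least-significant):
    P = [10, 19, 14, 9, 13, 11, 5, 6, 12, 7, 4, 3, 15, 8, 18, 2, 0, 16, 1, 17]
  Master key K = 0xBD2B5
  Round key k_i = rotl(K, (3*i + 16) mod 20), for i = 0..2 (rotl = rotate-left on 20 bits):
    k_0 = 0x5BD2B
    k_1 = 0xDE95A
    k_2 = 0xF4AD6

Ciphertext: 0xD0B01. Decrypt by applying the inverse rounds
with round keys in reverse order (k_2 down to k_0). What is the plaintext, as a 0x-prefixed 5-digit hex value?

s_0 = ciphertext = 0xD0B01
s_1 = InvRound(s_0, k_2) = 0x579F3
s_2 = InvRound(s_1, k_1) = 0xDDB32
s_3 = InvRound(s_2, k_0) = 0xD4CDA

0xD4CDA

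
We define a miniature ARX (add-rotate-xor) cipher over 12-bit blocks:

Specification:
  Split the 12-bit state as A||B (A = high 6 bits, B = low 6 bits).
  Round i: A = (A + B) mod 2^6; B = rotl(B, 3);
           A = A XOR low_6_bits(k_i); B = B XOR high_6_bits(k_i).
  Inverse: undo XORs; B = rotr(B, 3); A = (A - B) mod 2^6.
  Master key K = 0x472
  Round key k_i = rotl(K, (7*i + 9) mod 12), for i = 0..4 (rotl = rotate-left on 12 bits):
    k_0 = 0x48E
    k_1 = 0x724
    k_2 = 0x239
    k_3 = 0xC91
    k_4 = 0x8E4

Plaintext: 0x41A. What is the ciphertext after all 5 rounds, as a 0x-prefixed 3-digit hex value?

0x29F

s_0 = plaintext = 0x41A
s_1 = Round(s_0, k_0) = 0x901
s_2 = Round(s_1, k_1) = 0x054
s_3 = Round(s_2, k_2) = 0xB2A
s_4 = Round(s_3, k_3) = 0x1E7
s_5 = Round(s_4, k_4) = 0x29F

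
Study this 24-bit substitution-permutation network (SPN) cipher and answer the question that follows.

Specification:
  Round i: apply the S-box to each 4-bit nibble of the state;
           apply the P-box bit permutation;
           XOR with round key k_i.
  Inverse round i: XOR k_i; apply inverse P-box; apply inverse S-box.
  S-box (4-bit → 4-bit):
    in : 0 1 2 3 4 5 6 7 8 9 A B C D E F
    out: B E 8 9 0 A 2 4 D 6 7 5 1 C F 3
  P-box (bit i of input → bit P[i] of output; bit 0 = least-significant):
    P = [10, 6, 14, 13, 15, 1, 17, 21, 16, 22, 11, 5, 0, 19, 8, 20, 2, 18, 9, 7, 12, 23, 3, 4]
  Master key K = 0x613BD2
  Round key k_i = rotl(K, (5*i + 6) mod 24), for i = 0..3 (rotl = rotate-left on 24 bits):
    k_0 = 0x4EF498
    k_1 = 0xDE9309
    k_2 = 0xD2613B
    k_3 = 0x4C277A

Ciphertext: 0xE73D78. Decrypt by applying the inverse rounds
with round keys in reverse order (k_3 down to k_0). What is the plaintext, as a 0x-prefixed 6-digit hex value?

s_0 = ciphertext = 0xE73D78
s_1 = InvRound(s_0, k_3) = 0xF76B14
s_2 = InvRound(s_1, k_2) = 0x7AC854
s_3 = InvRound(s_2, k_1) = 0xEAB729
s_4 = InvRound(s_3, k_0) = 0x51B227

0x51B227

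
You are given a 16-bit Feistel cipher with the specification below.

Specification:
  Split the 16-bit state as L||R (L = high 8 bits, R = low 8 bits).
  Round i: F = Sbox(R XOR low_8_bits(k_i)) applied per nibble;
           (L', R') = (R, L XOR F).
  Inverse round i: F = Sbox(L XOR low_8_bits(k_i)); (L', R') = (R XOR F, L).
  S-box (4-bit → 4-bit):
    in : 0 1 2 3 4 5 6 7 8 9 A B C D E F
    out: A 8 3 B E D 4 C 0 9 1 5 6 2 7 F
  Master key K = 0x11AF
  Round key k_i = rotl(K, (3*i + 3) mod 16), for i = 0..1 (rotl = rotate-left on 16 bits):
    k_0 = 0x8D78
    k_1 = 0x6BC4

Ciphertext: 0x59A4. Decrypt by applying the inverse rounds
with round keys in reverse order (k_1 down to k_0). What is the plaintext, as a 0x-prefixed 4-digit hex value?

s_0 = ciphertext = 0x59A4
s_1 = InvRound(s_0, k_1) = 0x3659
s_2 = InvRound(s_1, k_0) = 0xBE36

0xBE36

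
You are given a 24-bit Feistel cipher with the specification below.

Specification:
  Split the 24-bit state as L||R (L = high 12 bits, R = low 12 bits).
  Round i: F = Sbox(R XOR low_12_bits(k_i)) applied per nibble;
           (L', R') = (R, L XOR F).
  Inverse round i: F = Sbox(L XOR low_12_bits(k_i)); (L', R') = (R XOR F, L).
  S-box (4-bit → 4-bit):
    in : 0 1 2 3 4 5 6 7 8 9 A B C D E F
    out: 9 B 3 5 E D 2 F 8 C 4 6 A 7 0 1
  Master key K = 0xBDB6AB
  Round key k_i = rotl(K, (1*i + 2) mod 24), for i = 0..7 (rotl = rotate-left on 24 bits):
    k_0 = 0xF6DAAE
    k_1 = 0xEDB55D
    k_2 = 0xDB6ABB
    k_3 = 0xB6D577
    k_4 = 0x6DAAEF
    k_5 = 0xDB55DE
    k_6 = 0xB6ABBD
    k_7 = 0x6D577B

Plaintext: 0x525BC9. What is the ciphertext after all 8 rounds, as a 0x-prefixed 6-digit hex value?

s_0 = plaintext = 0x525BC9
s_1 = Round(s_0, k_0) = 0xBC9E0A
s_2 = Round(s_1, k_1) = 0xE0AD16
s_3 = Round(s_2, k_2) = 0xD1614D
s_4 = Round(s_3, k_3) = 0x14D342
s_5 = Round(s_4, k_4) = 0x342D0A
s_6 = Round(s_5, k_5) = 0xD0AB3C
s_7 = Round(s_6, k_6) = 0xB3C481
s_8 = Round(s_7, k_7) = 0x481E28

0x481E28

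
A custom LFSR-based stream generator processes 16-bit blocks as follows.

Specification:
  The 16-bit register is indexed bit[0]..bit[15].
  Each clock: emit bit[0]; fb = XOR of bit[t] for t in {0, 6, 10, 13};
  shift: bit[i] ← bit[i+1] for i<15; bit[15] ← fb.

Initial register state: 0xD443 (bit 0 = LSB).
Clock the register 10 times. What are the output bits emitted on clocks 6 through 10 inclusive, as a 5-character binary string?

01000

reg_0 = 0xD443
clock 1: out=1, reg = 0xEA21
clock 2: out=1, reg = 0x7510
clock 3: out=0, reg = 0x3A88
clock 4: out=0, reg = 0x9D44
clock 5: out=0, reg = 0x4EA2
clock 6: out=0, reg = 0xA751
clock 7: out=1, reg = 0x53A8
clock 8: out=0, reg = 0x29D4
clock 9: out=0, reg = 0x14EA
clock 10: out=0, reg = 0x0A75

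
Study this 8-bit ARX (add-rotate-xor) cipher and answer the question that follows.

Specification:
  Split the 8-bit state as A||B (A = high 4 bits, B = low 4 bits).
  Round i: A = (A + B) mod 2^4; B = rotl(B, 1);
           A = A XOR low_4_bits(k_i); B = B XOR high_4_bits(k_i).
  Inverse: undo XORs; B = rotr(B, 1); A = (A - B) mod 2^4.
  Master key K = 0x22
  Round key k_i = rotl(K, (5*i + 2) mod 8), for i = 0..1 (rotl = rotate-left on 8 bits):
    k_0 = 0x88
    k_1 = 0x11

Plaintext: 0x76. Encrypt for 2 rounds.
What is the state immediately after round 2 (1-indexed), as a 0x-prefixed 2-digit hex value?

0x89

s_0 = plaintext = 0x76
s_1 = Round(s_0, k_0) = 0x54
s_2 = Round(s_1, k_1) = 0x89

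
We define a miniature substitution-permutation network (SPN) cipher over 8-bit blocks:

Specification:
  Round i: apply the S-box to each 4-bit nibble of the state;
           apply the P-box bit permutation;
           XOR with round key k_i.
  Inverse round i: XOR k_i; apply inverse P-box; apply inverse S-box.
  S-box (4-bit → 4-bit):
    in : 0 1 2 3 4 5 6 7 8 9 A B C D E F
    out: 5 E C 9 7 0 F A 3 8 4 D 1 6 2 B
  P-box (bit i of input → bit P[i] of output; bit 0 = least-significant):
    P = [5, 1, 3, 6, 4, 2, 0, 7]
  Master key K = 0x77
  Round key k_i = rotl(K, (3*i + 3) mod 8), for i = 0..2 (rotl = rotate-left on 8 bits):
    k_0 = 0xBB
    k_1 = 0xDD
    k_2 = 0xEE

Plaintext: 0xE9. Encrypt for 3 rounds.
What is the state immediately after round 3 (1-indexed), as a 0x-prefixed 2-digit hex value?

0x07

s_0 = plaintext = 0xE9
s_1 = Round(s_0, k_0) = 0xFF
s_2 = Round(s_1, k_1) = 0x2B
s_3 = Round(s_2, k_2) = 0x07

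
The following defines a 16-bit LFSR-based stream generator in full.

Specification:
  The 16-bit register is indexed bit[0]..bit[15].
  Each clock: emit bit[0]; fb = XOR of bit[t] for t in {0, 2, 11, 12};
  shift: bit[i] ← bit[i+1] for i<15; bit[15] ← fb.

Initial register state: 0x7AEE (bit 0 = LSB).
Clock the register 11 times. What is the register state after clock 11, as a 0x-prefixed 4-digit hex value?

0x65AF

reg_0 = 0x7AEE
clock 1: out=0, reg = 0xBD77
clock 2: out=1, reg = 0x5EBB
clock 3: out=1, reg = 0xAF5D
clock 4: out=1, reg = 0xD7AE
clock 5: out=0, reg = 0x6BD7
clock 6: out=1, reg = 0xB5EB
clock 7: out=1, reg = 0x5AF5
clock 8: out=1, reg = 0x2D7A
clock 9: out=0, reg = 0x96BD
clock 10: out=1, reg = 0xCB5E
clock 11: out=0, reg = 0x65AF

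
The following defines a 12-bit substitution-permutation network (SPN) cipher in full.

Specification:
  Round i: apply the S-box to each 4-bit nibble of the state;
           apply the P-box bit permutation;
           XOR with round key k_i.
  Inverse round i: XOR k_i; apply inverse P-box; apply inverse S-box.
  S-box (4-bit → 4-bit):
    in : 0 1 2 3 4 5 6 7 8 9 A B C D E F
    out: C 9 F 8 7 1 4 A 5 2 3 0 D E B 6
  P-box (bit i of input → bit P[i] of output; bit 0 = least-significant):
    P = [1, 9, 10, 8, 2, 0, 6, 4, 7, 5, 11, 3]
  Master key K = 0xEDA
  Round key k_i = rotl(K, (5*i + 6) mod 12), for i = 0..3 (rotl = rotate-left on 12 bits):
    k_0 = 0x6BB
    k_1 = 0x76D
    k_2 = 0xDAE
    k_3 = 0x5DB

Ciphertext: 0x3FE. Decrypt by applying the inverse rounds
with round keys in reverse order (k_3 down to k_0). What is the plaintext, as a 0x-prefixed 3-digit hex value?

s_0 = ciphertext = 0x3FE
s_1 = InvRound(s_0, k_3) = 0x9AF
s_2 = InvRound(s_1, k_2) = 0xB96
s_3 = InvRound(s_2, k_1) = 0x2D8
s_4 = InvRound(s_3, k_0) = 0x9F8

0x9F8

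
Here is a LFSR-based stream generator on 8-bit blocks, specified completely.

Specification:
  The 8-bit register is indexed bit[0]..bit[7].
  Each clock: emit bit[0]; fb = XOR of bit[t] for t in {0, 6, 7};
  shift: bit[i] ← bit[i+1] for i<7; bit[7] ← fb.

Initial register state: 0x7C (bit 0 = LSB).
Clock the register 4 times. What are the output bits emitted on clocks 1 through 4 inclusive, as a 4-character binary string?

0011

reg_0 = 0x7C
clock 1: out=0, reg = 0xBE
clock 2: out=0, reg = 0xDF
clock 3: out=1, reg = 0xEF
clock 4: out=1, reg = 0xF7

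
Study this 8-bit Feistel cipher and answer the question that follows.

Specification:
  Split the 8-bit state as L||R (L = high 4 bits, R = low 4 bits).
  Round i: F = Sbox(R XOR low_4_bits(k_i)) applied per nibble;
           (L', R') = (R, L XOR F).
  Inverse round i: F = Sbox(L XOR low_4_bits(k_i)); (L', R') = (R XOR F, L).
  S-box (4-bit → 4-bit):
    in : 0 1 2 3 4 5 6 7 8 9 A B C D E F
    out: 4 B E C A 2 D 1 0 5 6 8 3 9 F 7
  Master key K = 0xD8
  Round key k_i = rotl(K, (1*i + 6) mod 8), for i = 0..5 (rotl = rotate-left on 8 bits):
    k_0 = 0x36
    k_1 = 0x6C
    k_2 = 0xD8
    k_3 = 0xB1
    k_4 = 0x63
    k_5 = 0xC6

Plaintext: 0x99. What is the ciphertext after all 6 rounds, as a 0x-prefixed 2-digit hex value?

s_0 = plaintext = 0x99
s_1 = Round(s_0, k_0) = 0x9E
s_2 = Round(s_1, k_1) = 0xE7
s_3 = Round(s_2, k_2) = 0x79
s_4 = Round(s_3, k_3) = 0x97
s_5 = Round(s_4, k_4) = 0x73
s_6 = Round(s_5, k_5) = 0x35

0x35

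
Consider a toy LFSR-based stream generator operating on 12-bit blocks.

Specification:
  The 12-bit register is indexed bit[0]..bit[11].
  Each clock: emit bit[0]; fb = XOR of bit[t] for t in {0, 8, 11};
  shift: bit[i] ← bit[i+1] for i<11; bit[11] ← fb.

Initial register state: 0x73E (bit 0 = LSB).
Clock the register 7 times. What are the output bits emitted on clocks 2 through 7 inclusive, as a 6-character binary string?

reg_0 = 0x73E
clock 1: out=0, reg = 0xB9F
clock 2: out=1, reg = 0xDCF
clock 3: out=1, reg = 0xEE7
clock 4: out=1, reg = 0x773
clock 5: out=1, reg = 0x3B9
clock 6: out=1, reg = 0x1DC
clock 7: out=0, reg = 0x8EE

111110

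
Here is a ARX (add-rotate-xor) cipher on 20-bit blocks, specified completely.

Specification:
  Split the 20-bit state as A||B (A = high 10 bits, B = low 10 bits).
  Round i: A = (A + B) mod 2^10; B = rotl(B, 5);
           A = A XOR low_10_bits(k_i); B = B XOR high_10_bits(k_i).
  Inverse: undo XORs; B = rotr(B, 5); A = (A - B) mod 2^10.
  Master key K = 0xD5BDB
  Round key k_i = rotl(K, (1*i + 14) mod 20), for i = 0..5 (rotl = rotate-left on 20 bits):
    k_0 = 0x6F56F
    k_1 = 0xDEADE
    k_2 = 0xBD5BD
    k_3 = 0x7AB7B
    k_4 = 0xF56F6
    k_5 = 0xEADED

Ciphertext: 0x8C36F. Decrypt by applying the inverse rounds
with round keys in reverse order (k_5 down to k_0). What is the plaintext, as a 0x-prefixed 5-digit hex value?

s_0 = ciphertext = 0x8C36F
s_1 = InvRound(s_0, k_5) = 0xD5C86
s_2 = InvRound(s_1, k_4) = 0xC9E7A
s_3 = InvRound(s_2, k_3) = 0x9021C
s_4 = InvRound(s_3, k_2) = 0xB5927
s_5 = InvRound(s_4, k_1) = 0x15BB2
s_6 = InvRound(s_5, k_0) = 0xD25F0

0xD25F0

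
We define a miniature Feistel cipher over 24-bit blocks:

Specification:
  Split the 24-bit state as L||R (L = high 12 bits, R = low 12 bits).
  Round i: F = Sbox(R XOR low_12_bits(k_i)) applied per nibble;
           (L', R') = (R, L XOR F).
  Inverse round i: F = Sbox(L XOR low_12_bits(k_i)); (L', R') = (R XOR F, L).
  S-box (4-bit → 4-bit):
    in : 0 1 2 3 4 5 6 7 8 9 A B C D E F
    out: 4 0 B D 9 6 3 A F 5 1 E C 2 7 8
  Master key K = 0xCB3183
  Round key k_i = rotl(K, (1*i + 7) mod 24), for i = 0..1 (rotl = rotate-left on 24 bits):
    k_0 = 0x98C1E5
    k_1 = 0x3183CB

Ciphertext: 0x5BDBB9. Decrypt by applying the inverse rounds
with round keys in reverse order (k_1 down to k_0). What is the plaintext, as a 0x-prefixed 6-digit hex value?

0x03581A

s_0 = ciphertext = 0x5BDBB9
s_1 = InvRound(s_0, k_1) = 0x81A5BD
s_2 = InvRound(s_1, k_0) = 0x03581A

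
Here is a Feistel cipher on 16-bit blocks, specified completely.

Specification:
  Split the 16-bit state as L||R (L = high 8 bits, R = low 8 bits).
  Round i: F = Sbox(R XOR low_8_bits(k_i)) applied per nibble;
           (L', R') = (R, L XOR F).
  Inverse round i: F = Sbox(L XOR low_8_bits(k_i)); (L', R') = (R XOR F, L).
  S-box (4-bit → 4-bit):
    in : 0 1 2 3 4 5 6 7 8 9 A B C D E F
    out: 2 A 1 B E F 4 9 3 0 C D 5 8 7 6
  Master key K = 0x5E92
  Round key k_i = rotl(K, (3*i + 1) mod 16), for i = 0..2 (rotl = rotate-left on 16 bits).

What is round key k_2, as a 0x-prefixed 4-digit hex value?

K = 0x5E92
k_0 = rotl(K, (3*0+1) mod 16) = rotl(K, 1) = 0xBD24
k_1 = rotl(K, (3*1+1) mod 16) = rotl(K, 4) = 0xE925
k_2 = rotl(K, (3*2+1) mod 16) = rotl(K, 7) = 0x492F

0x492F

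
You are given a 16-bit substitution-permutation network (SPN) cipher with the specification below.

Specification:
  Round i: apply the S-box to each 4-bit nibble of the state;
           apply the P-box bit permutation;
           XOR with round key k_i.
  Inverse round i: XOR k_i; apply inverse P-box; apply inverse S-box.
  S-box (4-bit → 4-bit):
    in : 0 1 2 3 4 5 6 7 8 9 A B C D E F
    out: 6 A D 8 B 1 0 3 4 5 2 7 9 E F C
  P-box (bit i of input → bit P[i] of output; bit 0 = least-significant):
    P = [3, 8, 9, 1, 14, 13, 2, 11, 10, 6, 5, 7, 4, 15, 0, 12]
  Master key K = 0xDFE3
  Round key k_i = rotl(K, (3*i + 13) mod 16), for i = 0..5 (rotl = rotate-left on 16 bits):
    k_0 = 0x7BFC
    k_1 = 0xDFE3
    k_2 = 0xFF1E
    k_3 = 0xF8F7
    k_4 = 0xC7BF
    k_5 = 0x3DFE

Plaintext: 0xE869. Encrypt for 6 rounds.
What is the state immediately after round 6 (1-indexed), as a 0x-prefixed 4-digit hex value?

0x67C5

s_0 = plaintext = 0xE869
s_1 = Round(s_0, k_0) = 0xE9C5
s_2 = Round(s_1, k_1) = 0x03DA
s_3 = Round(s_2, k_2) = 0x569B
s_4 = Round(s_3, k_3) = 0xBBEB
s_5 = Round(s_4, k_4) = 0x28C2
s_6 = Round(s_5, k_5) = 0x67C5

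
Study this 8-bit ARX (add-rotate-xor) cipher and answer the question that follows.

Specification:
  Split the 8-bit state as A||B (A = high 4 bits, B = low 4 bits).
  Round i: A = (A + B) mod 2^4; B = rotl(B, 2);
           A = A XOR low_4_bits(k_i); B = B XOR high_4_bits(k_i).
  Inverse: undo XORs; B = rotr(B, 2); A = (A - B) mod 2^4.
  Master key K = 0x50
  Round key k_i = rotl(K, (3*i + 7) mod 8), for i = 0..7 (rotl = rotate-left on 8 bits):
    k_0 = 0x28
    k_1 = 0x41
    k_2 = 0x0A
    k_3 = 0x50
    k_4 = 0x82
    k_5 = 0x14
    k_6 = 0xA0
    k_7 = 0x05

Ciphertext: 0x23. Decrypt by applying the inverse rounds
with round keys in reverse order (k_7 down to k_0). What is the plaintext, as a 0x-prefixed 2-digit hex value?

s_0 = ciphertext = 0x23
s_1 = InvRound(s_0, k_7) = 0xBC
s_2 = InvRound(s_1, k_6) = 0x29
s_3 = InvRound(s_2, k_5) = 0x42
s_4 = InvRound(s_3, k_4) = 0xCA
s_5 = InvRound(s_4, k_3) = 0xDF
s_6 = InvRound(s_5, k_2) = 0x8F
s_7 = InvRound(s_6, k_1) = 0xBE
s_8 = InvRound(s_7, k_0) = 0x03

0x03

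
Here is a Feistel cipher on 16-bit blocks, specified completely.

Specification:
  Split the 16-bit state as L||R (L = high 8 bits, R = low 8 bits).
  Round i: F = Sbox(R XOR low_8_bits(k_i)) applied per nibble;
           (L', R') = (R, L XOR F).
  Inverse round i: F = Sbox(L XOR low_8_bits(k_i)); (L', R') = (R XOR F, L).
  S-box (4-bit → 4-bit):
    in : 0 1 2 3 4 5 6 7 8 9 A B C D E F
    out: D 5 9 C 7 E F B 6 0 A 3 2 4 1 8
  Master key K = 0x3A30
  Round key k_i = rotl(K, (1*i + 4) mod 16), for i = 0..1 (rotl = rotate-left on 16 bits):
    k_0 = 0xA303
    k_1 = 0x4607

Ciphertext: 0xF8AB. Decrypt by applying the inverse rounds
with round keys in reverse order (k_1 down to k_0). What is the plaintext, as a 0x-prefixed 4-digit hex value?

0x6523

s_0 = ciphertext = 0xF8AB
s_1 = InvRound(s_0, k_1) = 0x23F8
s_2 = InvRound(s_1, k_0) = 0x6523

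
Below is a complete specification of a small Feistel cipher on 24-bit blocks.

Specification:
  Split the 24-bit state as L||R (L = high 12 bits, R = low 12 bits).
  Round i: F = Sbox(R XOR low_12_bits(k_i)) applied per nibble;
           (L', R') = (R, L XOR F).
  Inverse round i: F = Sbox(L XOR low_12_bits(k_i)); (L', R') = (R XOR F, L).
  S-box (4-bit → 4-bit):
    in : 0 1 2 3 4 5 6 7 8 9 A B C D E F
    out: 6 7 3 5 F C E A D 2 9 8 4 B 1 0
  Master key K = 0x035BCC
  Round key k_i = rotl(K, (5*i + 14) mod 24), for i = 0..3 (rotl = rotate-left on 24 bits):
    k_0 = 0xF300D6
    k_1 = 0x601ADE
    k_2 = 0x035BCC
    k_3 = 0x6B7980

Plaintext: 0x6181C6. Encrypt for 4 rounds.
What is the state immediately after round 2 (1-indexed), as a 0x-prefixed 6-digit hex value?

0x16E940

s_0 = plaintext = 0x6181C6
s_1 = Round(s_0, k_0) = 0x1C616E
s_2 = Round(s_1, k_1) = 0x16E940
s_3 = Round(s_2, k_2) = 0x9402BA
s_4 = Round(s_3, k_3) = 0x2BA119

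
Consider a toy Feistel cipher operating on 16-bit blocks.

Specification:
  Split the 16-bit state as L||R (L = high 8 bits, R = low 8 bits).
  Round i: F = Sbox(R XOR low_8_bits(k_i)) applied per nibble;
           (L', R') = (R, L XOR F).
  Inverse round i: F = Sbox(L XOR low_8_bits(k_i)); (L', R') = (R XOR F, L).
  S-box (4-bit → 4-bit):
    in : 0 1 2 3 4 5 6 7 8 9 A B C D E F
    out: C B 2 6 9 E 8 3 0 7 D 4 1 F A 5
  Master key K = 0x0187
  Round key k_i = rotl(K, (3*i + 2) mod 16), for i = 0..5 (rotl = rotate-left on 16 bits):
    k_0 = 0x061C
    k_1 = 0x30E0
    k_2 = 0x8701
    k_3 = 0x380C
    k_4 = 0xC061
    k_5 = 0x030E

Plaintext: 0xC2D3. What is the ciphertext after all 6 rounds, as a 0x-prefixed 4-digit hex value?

s_0 = plaintext = 0xC2D3
s_1 = Round(s_0, k_0) = 0xD3D7
s_2 = Round(s_1, k_1) = 0xD7B0
s_3 = Round(s_2, k_2) = 0xB09C
s_4 = Round(s_3, k_3) = 0x9CCC
s_5 = Round(s_4, k_4) = 0xCC43
s_6 = Round(s_5, k_5) = 0x4353

0x4353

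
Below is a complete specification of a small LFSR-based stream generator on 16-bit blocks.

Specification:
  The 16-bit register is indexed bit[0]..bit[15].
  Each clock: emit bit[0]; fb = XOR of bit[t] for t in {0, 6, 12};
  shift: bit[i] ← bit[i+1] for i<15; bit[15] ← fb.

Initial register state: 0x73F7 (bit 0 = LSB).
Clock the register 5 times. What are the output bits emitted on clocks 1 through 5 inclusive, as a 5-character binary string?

11101

reg_0 = 0x73F7
clock 1: out=1, reg = 0xB9FB
clock 2: out=1, reg = 0xDCFD
clock 3: out=1, reg = 0xEE7E
clock 4: out=0, reg = 0xF73F
clock 5: out=1, reg = 0x7B9F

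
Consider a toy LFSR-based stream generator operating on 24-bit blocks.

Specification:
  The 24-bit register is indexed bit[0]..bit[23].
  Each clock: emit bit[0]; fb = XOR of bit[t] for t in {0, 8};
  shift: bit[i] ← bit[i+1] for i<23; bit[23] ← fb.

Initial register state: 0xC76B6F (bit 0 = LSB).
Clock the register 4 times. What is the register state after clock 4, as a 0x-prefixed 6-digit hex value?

reg_0 = 0xC76B6F
clock 1: out=1, reg = 0x63B5B7
clock 2: out=1, reg = 0x31DADB
clock 3: out=1, reg = 0x98ED6D
clock 4: out=1, reg = 0x4C76B6

0x4C76B6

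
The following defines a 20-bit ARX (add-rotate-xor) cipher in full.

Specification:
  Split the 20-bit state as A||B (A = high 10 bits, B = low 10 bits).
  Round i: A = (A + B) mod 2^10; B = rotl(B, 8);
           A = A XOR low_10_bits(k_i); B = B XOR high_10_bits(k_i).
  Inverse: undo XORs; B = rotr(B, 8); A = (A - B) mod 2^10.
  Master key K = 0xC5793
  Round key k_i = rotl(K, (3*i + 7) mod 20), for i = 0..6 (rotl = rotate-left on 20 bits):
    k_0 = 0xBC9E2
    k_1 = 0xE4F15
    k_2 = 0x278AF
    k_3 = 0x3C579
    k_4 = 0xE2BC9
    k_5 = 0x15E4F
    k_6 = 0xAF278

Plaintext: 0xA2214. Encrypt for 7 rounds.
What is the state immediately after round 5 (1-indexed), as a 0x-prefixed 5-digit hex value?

0xCD1DF

s_0 = plaintext = 0xA2214
s_1 = Round(s_0, k_0) = 0x5FA77
s_2 = Round(s_1, k_1) = 0x3800E
s_3 = Round(s_2, k_2) = 0x1069D
s_4 = Round(s_3, k_3) = 0xE9D56
s_5 = Round(s_4, k_4) = 0xCD1DF
s_6 = Round(s_5, k_5) = 0xD7320
s_7 = Round(s_6, k_6) = 0x01274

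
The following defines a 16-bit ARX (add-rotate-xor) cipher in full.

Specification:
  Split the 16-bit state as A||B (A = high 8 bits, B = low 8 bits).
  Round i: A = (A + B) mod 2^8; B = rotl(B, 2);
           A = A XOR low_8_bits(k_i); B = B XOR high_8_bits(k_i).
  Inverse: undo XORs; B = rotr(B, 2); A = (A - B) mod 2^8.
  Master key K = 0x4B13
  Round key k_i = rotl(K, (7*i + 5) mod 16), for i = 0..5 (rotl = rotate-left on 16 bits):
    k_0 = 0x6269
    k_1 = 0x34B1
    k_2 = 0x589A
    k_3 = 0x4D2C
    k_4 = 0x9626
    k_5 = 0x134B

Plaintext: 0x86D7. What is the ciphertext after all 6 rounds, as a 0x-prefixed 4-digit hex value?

s_0 = plaintext = 0x86D7
s_1 = Round(s_0, k_0) = 0x343D
s_2 = Round(s_1, k_1) = 0xC0C0
s_3 = Round(s_2, k_2) = 0x1A5B
s_4 = Round(s_3, k_3) = 0x5920
s_5 = Round(s_4, k_4) = 0x5F16
s_6 = Round(s_5, k_5) = 0x3E4B

0x3E4B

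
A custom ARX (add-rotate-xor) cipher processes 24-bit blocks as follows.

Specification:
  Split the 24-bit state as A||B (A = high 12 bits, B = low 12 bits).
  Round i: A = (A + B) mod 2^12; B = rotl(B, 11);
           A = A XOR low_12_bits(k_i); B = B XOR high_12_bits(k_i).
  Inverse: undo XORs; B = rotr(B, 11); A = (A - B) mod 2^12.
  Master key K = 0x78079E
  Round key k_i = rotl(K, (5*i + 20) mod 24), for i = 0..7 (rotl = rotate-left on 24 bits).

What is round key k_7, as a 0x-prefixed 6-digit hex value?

K = 0x78079E
k_0 = rotl(K, (5*0+20) mod 24) = rotl(K, 20) = 0xE78079
k_1 = rotl(K, (5*1+20) mod 24) = rotl(K, 1) = 0xF00F3C
k_2 = rotl(K, (5*2+20) mod 24) = rotl(K, 6) = 0x01E79E
k_3 = rotl(K, (5*3+20) mod 24) = rotl(K, 11) = 0x3CF3C0
k_4 = rotl(K, (5*4+20) mod 24) = rotl(K, 16) = 0x9E7807
k_5 = rotl(K, (5*5+20) mod 24) = rotl(K, 21) = 0xCF00F3
k_6 = rotl(K, (5*6+20) mod 24) = rotl(K, 2) = 0xE01E79
k_7 = rotl(K, (5*7+20) mod 24) = rotl(K, 7) = 0x03CF3C

0x03CF3C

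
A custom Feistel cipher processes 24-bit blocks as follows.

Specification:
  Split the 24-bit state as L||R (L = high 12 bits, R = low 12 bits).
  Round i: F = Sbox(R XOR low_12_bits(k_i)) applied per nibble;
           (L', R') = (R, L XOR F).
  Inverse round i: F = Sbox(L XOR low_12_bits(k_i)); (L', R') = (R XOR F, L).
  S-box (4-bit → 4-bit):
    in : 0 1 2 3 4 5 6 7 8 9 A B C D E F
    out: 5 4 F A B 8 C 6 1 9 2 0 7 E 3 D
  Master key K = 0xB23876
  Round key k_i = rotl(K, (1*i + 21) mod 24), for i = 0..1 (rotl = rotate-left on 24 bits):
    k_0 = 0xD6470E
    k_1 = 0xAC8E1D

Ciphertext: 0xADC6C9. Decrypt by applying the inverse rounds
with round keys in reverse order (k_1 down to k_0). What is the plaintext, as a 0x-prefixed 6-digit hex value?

s_0 = ciphertext = 0xADC6C9
s_1 = InvRound(s_0, k_1) = 0xDBDADC
s_2 = InvRound(s_1, k_0) = 0x8D6DBD

0x8D6DBD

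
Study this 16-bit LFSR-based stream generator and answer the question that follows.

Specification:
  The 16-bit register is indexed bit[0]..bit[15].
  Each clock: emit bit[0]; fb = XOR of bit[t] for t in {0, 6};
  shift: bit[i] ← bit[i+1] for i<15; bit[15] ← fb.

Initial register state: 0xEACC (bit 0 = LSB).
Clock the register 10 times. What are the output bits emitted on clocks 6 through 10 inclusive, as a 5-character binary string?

reg_0 = 0xEACC
clock 1: out=0, reg = 0xF566
clock 2: out=0, reg = 0xFAB3
clock 3: out=1, reg = 0xFD59
clock 4: out=1, reg = 0x7EAC
clock 5: out=0, reg = 0x3F56
clock 6: out=0, reg = 0x9FAB
clock 7: out=1, reg = 0xCFD5
clock 8: out=1, reg = 0x67EA
clock 9: out=0, reg = 0xB3F5
clock 10: out=1, reg = 0x59FA

01101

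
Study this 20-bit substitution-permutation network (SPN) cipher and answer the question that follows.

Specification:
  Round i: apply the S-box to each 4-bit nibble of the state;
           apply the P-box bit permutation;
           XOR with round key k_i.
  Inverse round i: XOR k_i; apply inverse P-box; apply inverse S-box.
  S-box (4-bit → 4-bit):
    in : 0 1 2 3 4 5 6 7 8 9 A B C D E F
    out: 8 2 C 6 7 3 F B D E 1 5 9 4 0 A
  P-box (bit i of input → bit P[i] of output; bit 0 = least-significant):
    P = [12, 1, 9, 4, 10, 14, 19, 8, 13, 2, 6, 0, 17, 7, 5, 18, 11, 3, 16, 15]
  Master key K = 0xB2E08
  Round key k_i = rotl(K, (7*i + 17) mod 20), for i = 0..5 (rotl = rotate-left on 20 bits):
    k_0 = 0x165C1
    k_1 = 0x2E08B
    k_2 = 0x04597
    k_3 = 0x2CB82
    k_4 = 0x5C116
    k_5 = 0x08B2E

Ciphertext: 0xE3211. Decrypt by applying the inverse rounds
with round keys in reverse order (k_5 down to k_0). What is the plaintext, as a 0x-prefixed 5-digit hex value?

0x54E12

s_0 = ciphertext = 0xE3211
s_1 = InvRound(s_0, k_5) = 0x78727
s_2 = InvRound(s_1, k_4) = 0xEB052
s_3 = InvRound(s_2, k_3) = 0xAFB98
s_4 = InvRound(s_3, k_2) = 0x7A7B4
s_5 = InvRound(s_4, k_1) = 0x32F79
s_6 = InvRound(s_5, k_0) = 0x54E12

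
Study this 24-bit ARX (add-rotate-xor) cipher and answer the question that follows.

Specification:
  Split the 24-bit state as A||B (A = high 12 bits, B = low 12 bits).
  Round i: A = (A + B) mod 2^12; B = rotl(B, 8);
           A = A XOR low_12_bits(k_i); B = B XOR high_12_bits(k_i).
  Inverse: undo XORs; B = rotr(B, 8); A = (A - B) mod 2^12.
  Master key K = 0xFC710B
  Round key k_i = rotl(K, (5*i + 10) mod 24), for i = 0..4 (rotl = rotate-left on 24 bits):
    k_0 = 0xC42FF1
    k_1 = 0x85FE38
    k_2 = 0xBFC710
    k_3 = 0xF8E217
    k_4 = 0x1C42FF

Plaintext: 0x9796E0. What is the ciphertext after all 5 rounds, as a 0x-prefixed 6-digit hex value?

s_0 = plaintext = 0x9796E0
s_1 = Round(s_0, k_0) = 0xFA8C2C
s_2 = Round(s_1, k_1) = 0x5EC49D
s_3 = Round(s_2, k_2) = 0xD996B5
s_4 = Round(s_3, k_3) = 0x659AE5
s_5 = Round(s_4, k_4) = 0x3C146A

0x3C146A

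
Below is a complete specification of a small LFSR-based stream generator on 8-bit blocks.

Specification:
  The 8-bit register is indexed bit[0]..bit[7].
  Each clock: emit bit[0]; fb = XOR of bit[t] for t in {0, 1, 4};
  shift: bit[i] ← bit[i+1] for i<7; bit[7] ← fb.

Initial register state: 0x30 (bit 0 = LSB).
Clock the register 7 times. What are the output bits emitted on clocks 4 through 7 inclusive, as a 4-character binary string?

0110

reg_0 = 0x30
clock 1: out=0, reg = 0x98
clock 2: out=0, reg = 0xCC
clock 3: out=0, reg = 0x66
clock 4: out=0, reg = 0xB3
clock 5: out=1, reg = 0xD9
clock 6: out=1, reg = 0x6C
clock 7: out=0, reg = 0x36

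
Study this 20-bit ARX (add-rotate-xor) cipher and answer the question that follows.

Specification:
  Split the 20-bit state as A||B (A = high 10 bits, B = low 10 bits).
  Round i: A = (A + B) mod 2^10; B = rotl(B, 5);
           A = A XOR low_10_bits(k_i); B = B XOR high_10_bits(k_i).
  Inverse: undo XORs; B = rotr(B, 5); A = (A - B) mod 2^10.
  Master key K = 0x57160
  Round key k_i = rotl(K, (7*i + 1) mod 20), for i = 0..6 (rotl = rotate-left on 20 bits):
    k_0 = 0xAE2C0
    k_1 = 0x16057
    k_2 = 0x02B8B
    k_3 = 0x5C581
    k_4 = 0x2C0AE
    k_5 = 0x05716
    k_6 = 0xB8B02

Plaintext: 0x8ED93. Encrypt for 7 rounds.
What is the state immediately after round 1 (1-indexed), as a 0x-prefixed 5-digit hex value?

0x438D4

s_0 = plaintext = 0x8ED93
s_1 = Round(s_0, k_0) = 0x438D4
s_2 = Round(s_1, k_1) = 0x6D6DE
s_3 = Round(s_2, k_2) = 0xC63DC
s_4 = Round(s_3, k_3) = 0xDD6EF
s_5 = Round(s_4, k_4) = 0xB2947
s_6 = Round(s_5, k_5) = 0xC1CFF
s_7 = Round(s_6, k_6) = 0xC1105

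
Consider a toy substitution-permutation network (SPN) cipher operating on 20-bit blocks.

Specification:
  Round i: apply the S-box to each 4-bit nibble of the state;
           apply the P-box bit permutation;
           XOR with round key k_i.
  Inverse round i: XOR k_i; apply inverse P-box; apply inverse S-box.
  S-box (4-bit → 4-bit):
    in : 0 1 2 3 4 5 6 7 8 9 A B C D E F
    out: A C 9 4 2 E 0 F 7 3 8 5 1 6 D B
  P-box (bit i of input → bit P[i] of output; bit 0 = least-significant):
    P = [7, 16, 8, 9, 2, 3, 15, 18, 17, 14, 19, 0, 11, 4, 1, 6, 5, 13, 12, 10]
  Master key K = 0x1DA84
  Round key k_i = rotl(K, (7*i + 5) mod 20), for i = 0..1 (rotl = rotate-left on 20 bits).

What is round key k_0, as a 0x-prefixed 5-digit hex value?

K = 0x1DA84
k_0 = rotl(K, (7*0+5) mod 20) = rotl(K, 5) = 0xB5083

0xB5083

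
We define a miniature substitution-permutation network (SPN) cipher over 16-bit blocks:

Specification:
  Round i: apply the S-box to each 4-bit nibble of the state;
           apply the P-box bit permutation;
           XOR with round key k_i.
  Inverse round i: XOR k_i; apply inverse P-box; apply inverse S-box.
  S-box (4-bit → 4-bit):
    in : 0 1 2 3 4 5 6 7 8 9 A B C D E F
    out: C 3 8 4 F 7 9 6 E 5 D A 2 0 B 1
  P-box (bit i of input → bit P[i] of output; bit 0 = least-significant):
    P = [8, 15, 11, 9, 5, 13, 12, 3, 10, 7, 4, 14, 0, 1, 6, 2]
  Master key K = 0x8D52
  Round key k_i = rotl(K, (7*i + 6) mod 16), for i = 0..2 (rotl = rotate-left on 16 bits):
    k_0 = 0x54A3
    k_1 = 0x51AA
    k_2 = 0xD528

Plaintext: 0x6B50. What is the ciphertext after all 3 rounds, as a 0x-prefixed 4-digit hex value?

s_0 = plaintext = 0x6B50
s_1 = Round(s_0, k_0) = 0x2E06
s_2 = Round(s_1, k_1) = 0x0626
s_3 = Round(s_2, k_2) = 0x9264

0x9264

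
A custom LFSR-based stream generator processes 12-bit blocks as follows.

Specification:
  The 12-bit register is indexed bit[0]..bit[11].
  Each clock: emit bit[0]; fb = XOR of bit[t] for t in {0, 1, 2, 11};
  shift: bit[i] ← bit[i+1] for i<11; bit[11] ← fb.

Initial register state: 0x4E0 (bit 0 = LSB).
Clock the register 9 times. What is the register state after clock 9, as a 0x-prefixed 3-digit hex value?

0x4C2

reg_0 = 0x4E0
clock 1: out=0, reg = 0x270
clock 2: out=0, reg = 0x138
clock 3: out=0, reg = 0x09C
clock 4: out=0, reg = 0x84E
clock 5: out=0, reg = 0xC27
clock 6: out=1, reg = 0x613
clock 7: out=1, reg = 0x309
clock 8: out=1, reg = 0x984
clock 9: out=0, reg = 0x4C2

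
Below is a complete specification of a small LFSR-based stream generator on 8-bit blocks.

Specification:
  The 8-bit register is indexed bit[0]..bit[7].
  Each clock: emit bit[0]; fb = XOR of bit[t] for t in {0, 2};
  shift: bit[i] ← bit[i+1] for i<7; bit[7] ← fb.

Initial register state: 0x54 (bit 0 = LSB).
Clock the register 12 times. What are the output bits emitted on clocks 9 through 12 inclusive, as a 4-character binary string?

reg_0 = 0x54
clock 1: out=0, reg = 0xAA
clock 2: out=0, reg = 0x55
clock 3: out=1, reg = 0x2A
clock 4: out=0, reg = 0x15
clock 5: out=1, reg = 0x0A
clock 6: out=0, reg = 0x05
clock 7: out=1, reg = 0x02
clock 8: out=0, reg = 0x01
clock 9: out=1, reg = 0x80
clock 10: out=0, reg = 0x40
clock 11: out=0, reg = 0x20
clock 12: out=0, reg = 0x10

1000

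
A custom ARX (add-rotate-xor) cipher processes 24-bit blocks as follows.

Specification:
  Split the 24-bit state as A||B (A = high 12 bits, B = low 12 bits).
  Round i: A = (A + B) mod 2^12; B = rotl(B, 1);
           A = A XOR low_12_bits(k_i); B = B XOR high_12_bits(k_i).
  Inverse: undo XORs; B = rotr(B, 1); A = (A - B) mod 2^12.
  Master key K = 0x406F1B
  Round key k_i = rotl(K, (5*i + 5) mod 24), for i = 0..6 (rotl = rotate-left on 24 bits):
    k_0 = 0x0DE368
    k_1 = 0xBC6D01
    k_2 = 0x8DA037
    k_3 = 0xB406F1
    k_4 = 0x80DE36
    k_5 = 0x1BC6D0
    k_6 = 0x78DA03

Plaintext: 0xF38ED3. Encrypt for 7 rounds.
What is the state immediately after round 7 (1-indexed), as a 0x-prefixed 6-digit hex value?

0xA325CC

s_0 = plaintext = 0xF38ED3
s_1 = Round(s_0, k_0) = 0xD63D79
s_2 = Round(s_1, k_1) = 0x7DD135
s_3 = Round(s_2, k_2) = 0x925AB0
s_4 = Round(s_3, k_3) = 0x524E21
s_5 = Round(s_4, k_4) = 0xD7344E
s_6 = Round(s_5, k_5) = 0x711920
s_7 = Round(s_6, k_6) = 0xA325CC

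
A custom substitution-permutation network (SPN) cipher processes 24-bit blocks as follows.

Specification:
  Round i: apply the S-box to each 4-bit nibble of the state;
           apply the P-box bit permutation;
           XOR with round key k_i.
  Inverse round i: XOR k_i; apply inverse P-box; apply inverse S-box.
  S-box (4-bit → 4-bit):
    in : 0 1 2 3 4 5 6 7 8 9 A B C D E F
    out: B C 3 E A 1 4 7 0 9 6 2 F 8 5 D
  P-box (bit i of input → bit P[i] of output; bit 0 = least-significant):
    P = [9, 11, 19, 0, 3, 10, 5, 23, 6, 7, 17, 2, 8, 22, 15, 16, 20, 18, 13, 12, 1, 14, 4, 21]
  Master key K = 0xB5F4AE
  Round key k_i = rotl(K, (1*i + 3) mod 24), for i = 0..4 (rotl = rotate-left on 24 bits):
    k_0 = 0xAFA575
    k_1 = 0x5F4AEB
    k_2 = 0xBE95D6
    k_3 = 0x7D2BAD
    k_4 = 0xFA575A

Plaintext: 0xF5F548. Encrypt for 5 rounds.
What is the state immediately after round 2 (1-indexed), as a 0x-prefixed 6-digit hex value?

0x276537

s_0 = plaintext = 0xF5F548
s_1 = Round(s_0, k_0) = 0x1E2027
s_2 = Round(s_1, k_1) = 0x276537
s_3 = Round(s_2, k_2) = 0x227BB4
s_4 = Round(s_3, k_3) = 0x29E62E
s_5 = Round(s_4, k_4) = 0xE08050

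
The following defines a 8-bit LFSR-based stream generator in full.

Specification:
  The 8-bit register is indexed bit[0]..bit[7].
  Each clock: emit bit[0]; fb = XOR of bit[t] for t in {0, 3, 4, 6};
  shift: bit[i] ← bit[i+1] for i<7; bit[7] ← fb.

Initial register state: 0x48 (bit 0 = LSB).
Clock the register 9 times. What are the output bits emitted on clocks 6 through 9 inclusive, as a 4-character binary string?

reg_0 = 0x48
clock 1: out=0, reg = 0x24
clock 2: out=0, reg = 0x12
clock 3: out=0, reg = 0x89
clock 4: out=1, reg = 0x44
clock 5: out=0, reg = 0xA2
clock 6: out=0, reg = 0x51
clock 7: out=1, reg = 0xA8
clock 8: out=0, reg = 0xD4
clock 9: out=0, reg = 0x6A

0100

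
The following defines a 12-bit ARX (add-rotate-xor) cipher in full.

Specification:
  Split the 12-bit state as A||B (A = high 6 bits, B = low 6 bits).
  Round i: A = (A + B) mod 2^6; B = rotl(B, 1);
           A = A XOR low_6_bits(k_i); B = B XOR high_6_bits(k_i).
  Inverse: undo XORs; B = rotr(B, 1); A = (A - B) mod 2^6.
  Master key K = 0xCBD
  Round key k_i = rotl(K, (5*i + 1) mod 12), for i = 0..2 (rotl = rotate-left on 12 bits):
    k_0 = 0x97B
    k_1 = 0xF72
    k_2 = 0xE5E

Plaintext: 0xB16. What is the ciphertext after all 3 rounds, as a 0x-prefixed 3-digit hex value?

s_0 = plaintext = 0xB16
s_1 = Round(s_0, k_0) = 0xE49
s_2 = Round(s_1, k_1) = 0xC2F
s_3 = Round(s_2, k_2) = 0x066

0x066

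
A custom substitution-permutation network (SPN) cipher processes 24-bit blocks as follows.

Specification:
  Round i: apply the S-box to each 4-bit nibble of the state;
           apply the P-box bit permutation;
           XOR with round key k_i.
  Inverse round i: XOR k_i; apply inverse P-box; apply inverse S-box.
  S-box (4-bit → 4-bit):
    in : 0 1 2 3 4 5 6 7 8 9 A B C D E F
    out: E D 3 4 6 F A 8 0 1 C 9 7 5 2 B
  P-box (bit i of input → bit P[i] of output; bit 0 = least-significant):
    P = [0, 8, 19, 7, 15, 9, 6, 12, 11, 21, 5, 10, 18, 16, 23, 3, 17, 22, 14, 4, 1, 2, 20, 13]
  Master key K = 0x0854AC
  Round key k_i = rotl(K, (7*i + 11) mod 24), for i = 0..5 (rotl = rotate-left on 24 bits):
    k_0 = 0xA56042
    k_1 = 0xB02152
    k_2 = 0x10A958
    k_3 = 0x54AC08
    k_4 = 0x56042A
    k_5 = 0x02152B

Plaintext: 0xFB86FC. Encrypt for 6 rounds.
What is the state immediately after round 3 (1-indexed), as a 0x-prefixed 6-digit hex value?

s_0 = plaintext = 0xFB86FC
s_1 = Round(s_0, k_0) = 0x8FD755
s_2 = Round(s_1, k_1) = 0x7EB683
s_3 = Round(s_2, k_2) = 0x7C8D50
s_4 = Round(s_3, k_3) = 0x1E57E8
s_5 = Round(s_4, k_4) = 0x832220
s_6 = Round(s_5, k_5) = 0x2FDEAB

0x7C8D50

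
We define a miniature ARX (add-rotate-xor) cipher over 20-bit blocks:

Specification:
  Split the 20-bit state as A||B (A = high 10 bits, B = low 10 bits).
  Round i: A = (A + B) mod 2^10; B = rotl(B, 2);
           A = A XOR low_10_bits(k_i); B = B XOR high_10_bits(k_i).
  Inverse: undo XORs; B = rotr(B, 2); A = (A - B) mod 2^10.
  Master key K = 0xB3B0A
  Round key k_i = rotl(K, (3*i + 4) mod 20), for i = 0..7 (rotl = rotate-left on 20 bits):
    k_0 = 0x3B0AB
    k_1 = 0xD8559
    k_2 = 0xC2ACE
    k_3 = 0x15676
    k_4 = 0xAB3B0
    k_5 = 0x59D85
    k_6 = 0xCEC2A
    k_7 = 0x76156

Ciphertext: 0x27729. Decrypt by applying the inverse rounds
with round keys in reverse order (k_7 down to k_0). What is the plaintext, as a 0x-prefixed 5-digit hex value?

0x825A8

s_0 = ciphertext = 0x27729
s_1 = InvRound(s_0, k_7) = 0x03DBC
s_2 = InvRound(s_1, k_6) = 0x213A1
s_3 = InvRound(s_2, k_5) = 0x942B1
s_4 = InvRound(s_3, k_4) = 0x36507
s_5 = InvRound(s_4, k_3) = 0x16E54
s_6 = InvRound(s_5, k_2) = 0x0FA57
s_7 = InvRound(s_6, k_1) = 0xC6A4D
s_8 = InvRound(s_7, k_0) = 0x825A8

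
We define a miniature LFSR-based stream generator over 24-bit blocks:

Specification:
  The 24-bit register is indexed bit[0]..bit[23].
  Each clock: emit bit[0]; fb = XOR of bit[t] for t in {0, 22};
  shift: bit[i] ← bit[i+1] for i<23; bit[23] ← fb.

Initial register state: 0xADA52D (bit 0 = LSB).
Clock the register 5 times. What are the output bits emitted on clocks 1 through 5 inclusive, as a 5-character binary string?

10110

reg_0 = 0xADA52D
clock 1: out=1, reg = 0xD6D296
clock 2: out=0, reg = 0xEB694B
clock 3: out=1, reg = 0x75B4A5
clock 4: out=1, reg = 0x3ADA52
clock 5: out=0, reg = 0x1D6D29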